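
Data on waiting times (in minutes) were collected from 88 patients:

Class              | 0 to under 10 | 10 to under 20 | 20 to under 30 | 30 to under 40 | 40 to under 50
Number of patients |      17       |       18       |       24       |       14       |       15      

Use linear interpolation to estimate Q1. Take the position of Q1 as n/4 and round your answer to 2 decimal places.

12.78

Cumulative frequencies: 17, 35, 59, 73, 88
n = 88; position = n/4 = 22.
This falls in the class 10 to under 20: L = 10, F = 17, f = 18, h = 10.
Lower quartile ≈ 10 + ((22 − 17) / 18) × 10 = 12.7778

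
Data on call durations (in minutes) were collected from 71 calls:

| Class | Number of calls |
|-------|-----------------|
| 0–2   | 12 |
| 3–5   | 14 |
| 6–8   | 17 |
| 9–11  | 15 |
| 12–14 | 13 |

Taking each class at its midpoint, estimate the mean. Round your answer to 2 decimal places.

Midpoints: 1, 4, 7, 10, 13
Σfm = 12×1 + 14×4 + 17×7 + 15×10 + 13×13 = 506
n = Σf = 71
Mean = 506 / 71 = 7.1268

7.13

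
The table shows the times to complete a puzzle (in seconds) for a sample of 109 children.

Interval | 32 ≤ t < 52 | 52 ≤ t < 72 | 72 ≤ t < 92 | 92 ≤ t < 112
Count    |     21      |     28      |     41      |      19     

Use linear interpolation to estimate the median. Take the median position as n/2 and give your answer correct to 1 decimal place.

74.7

Cumulative frequencies: 21, 49, 90, 109
n = 109; position = n/2 = 54.5.
This falls in the class 72 ≤ t < 92: L = 72, F = 49, f = 41, h = 20.
Median ≈ 72 + ((54.5 − 49) / 41) × 20 = 74.6829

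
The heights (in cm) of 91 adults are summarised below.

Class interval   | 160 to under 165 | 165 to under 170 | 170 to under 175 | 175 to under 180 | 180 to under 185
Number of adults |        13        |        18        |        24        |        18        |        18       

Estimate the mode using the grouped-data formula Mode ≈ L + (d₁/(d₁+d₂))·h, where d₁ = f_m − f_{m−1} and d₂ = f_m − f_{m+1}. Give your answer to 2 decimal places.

172.50

Modal class: 170 to under 175 (highest frequency 24).
d₁ = 24 − 18 = 6, d₂ = 24 − 18 = 6
Mode ≈ 170 + (6/(6+6)) × 5 = 170 + 2.5000 = 172.5000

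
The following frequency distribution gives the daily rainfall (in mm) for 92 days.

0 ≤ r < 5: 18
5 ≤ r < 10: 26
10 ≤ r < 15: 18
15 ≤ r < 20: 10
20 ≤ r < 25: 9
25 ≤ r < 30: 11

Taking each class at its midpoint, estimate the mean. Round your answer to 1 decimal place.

Midpoints: 2.5, 7.5, 12.5, 17.5, 22.5, 27.5
Σfm = 18×2.5 + 26×7.5 + 18×12.5 + 10×17.5 + 9×22.5 + 11×27.5 = 1145
n = Σf = 92
Mean = 1145 / 92 = 12.4457

12.4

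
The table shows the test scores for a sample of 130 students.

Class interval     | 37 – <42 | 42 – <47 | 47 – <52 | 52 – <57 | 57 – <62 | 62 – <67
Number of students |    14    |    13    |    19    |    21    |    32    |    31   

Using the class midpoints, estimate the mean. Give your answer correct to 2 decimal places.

54.77

Midpoints: 39.5, 44.5, 49.5, 54.5, 59.5, 64.5
Σfm = 14×39.5 + 13×44.5 + 19×49.5 + 21×54.5 + 32×59.5 + 31×64.5 = 7120
n = Σf = 130
Mean = 7120 / 130 = 54.7692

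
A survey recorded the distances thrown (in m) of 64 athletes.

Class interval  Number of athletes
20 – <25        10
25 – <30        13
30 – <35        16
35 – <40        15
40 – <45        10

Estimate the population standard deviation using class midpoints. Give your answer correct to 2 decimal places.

Midpoints: 22.5, 27.5, 32.5, 37.5, 42.5
n = 64, Σfm = 2090, mean = 32.6562
Σfm² = 70950
Σf(m − x̄)² = Σfm² − (Σfm)²/n = 70950 − 2090²/64 = 2698.4375
Population variance = 2698.4375 / 64 = 42.1631
Standard deviation = √42.1631 = 6.4933

6.49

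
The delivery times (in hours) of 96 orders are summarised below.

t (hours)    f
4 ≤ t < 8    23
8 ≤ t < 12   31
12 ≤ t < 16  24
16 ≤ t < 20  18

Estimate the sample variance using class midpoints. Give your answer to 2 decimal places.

Midpoints: 6, 10, 14, 18
n = 96, Σfm = 1108, mean = 11.5417
Σfm² = 14464
Σf(m − x̄)² = Σfm² − (Σfm)²/n = 14464 − 1108²/96 = 1675.8333
Sample variance = 1675.8333 / 95 = 17.6404

17.64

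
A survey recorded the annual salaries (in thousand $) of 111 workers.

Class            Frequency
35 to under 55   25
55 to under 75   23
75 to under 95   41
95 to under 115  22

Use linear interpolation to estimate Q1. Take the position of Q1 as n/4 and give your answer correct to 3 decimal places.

57.391

Cumulative frequencies: 25, 48, 89, 111
n = 111; position = n/4 = 27.75.
This falls in the class 55 to under 75: L = 55, F = 25, f = 23, h = 20.
Lower quartile ≈ 55 + ((27.75 − 25) / 23) × 20 = 57.3913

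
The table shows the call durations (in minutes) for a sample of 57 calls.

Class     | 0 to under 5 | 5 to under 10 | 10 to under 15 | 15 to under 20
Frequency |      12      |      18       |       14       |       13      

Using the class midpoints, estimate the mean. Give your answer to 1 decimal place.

Midpoints: 2.5, 7.5, 12.5, 17.5
Σfm = 12×2.5 + 18×7.5 + 14×12.5 + 13×17.5 = 567.5
n = Σf = 57
Mean = 567.5 / 57 = 9.9561

10.0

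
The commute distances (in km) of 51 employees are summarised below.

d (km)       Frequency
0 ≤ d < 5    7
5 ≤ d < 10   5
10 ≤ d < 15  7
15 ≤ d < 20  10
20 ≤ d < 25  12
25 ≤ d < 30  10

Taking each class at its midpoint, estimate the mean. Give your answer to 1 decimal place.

16.9

Midpoints: 2.5, 7.5, 12.5, 17.5, 22.5, 27.5
Σfm = 7×2.5 + 5×7.5 + 7×12.5 + 10×17.5 + 12×22.5 + 10×27.5 = 862.5
n = Σf = 51
Mean = 862.5 / 51 = 16.9118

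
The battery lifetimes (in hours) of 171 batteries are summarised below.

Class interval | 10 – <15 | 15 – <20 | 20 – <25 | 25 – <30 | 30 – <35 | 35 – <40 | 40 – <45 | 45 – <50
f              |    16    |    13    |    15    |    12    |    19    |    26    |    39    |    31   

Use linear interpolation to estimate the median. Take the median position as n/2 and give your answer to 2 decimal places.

37.02

Cumulative frequencies: 16, 29, 44, 56, 75, 101, 140, 171
n = 171; position = n/2 = 85.5.
This falls in the class 35 – <40: L = 35, F = 75, f = 26, h = 5.
Median ≈ 35 + ((85.5 − 75) / 26) × 5 = 37.0192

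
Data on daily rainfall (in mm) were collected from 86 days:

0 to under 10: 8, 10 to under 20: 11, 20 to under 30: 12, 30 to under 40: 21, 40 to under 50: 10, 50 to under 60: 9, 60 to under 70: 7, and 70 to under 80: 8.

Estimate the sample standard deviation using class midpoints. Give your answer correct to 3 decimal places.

20.547

Midpoints: 5, 15, 25, 35, 45, 55, 65, 75
n = 86, Σfm = 3240, mean = 37.6744
Σfm² = 157950
Σf(m − x̄)² = Σfm² − (Σfm)²/n = 157950 − 3240²/86 = 35884.8837
Sample variance = 35884.8837 / 85 = 422.1751
Standard deviation = √422.1751 = 20.5469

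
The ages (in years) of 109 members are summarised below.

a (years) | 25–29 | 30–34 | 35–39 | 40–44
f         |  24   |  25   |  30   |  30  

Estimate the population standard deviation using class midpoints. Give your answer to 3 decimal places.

5.545

Midpoints: 27, 32, 37, 42
n = 109, Σfm = 3818, mean = 35.0275
Σfm² = 137086
Σf(m − x̄)² = Σfm² − (Σfm)²/n = 137086 − 3818²/109 = 3350.9174
Population variance = 3350.9174 / 109 = 30.7424
Standard deviation = √30.7424 = 5.5446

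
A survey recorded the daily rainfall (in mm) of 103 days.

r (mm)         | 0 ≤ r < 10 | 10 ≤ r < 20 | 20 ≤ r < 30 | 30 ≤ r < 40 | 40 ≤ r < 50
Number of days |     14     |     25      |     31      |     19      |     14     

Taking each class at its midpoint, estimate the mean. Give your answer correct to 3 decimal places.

Midpoints: 5, 15, 25, 35, 45
Σfm = 14×5 + 25×15 + 31×25 + 19×35 + 14×45 = 2515
n = Σf = 103
Mean = 2515 / 103 = 24.4175

24.417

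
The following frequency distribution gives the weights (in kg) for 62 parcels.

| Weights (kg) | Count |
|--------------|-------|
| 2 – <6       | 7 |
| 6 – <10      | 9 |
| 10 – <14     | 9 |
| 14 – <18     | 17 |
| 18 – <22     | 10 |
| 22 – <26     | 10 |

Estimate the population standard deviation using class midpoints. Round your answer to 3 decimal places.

Midpoints: 4, 8, 12, 16, 20, 24
n = 62, Σfm = 920, mean = 14.8387
Σfm² = 16096
Σf(m − x̄)² = Σfm² − (Σfm)²/n = 16096 − 920²/62 = 2444.3871
Population variance = 2444.3871 / 62 = 39.4256
Standard deviation = √39.4256 = 6.2790

6.279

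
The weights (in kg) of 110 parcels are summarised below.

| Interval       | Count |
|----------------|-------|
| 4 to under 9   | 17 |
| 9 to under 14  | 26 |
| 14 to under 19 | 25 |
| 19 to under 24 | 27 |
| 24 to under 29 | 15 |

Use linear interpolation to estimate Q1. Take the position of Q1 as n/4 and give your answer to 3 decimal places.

Cumulative frequencies: 17, 43, 68, 95, 110
n = 110; position = n/4 = 27.5.
This falls in the class 9 to under 14: L = 9, F = 17, f = 26, h = 5.
Lower quartile ≈ 9 + ((27.5 − 17) / 26) × 5 = 11.0192

11.019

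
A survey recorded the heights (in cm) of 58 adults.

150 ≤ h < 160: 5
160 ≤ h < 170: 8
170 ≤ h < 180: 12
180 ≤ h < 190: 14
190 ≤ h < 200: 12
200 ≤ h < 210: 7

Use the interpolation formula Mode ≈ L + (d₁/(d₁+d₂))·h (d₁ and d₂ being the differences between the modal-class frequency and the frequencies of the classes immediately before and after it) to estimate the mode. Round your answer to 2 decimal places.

Modal class: 180 ≤ h < 190 (highest frequency 14).
d₁ = 14 − 12 = 2, d₂ = 14 − 12 = 2
Mode ≈ 180 + (2/(2+2)) × 10 = 180 + 5.0000 = 185.0000

185.00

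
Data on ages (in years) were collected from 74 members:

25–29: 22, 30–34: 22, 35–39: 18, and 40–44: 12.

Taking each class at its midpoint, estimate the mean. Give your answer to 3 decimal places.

Midpoints: 27, 32, 37, 42
Σfm = 22×27 + 22×32 + 18×37 + 12×42 = 2468
n = Σf = 74
Mean = 2468 / 74 = 33.3514

33.351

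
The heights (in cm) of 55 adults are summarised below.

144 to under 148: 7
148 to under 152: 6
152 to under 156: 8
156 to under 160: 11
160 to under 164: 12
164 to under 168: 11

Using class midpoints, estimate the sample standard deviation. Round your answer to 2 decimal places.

6.67

Midpoints: 146, 150, 154, 158, 162, 166
n = 55, Σfm = 8662, mean = 157.4909
Σfm² = 1366588
Σf(m − x̄)² = Σfm² − (Σfm)²/n = 1366588 − 8662²/55 = 2401.7455
Sample variance = 2401.7455 / 54 = 44.4768
Standard deviation = √44.4768 = 6.6691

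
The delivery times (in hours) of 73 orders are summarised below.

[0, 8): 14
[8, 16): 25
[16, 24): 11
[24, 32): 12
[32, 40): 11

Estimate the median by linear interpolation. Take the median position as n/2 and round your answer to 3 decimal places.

Cumulative frequencies: 14, 39, 50, 62, 73
n = 73; position = n/2 = 36.5.
This falls in the class [8, 16): L = 8, F = 14, f = 25, h = 8.
Median ≈ 8 + ((36.5 − 14) / 25) × 8 = 15.2000

15.200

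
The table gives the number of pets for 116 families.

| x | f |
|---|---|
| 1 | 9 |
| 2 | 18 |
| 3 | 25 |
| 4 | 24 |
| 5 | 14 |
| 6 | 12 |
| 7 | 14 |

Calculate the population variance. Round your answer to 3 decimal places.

3.150

Values: 1, 2, 3, 4, 5, 6, 7
n = 116, Σfx = 456, mean = 3.9310
Σfx² = 2158
Σf(x − x̄)² = Σfx² − (Σfx)²/n = 2158 − 456²/116 = 365.4483
Population variance = 365.4483 / 116 = 3.1504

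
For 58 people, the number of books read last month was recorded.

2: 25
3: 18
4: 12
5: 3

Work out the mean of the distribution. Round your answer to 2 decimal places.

2.88

Values: 2, 3, 4, 5
Σfx = 25×2 + 18×3 + 12×4 + 3×5 = 167
n = Σf = 58
Mean = 167 / 58 = 2.8793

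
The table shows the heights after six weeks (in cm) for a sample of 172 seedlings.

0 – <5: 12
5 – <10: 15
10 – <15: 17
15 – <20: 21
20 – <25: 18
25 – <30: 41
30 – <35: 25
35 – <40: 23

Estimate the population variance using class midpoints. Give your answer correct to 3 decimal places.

Midpoints: 2.5, 7.5, 12.5, 17.5, 22.5, 27.5, 32.5, 37.5
n = 172, Σfm = 3930, mean = 22.8488
Σfm² = 108875
Σf(m − x̄)² = Σfm² − (Σfm)²/n = 108875 − 3930²/172 = 19079.0698
Population variance = 19079.0698 / 172 = 110.9248

110.925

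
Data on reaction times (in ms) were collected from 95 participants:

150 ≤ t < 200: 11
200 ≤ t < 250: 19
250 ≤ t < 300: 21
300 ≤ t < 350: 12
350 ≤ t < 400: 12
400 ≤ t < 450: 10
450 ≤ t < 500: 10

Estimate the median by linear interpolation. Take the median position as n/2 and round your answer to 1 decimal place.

291.7

Cumulative frequencies: 11, 30, 51, 63, 75, 85, 95
n = 95; position = n/2 = 47.5.
This falls in the class 250 ≤ t < 300: L = 250, F = 30, f = 21, h = 50.
Median ≈ 250 + ((47.5 − 30) / 21) × 50 = 291.6667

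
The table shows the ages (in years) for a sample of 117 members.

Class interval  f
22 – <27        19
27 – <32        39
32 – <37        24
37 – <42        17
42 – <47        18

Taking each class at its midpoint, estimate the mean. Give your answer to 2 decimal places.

Midpoints: 24.5, 29.5, 34.5, 39.5, 44.5
Σfm = 19×24.5 + 39×29.5 + 24×34.5 + 17×39.5 + 18×44.5 = 3916.5
n = Σf = 117
Mean = 3916.5 / 117 = 33.4744

33.47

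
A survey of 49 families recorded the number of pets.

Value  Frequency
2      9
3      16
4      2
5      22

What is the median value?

3

Cumulative frequencies: 9, 25, 27, 49
n = 49, so the median is the value in position (n+1)/2 = 25.
Position 25 falls at value 3.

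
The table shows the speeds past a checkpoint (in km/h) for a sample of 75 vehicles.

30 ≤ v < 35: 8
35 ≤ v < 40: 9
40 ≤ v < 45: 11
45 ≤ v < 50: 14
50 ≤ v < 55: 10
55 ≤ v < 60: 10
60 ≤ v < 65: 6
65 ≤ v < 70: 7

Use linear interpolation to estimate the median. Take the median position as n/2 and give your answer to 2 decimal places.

Cumulative frequencies: 8, 17, 28, 42, 52, 62, 68, 75
n = 75; position = n/2 = 37.5.
This falls in the class 45 ≤ v < 50: L = 45, F = 28, f = 14, h = 5.
Median ≈ 45 + ((37.5 − 28) / 14) × 5 = 48.3929

48.39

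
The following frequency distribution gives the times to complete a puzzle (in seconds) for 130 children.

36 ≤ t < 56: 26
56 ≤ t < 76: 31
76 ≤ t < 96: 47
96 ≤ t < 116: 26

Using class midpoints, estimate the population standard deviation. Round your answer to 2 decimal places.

20.46

Midpoints: 46, 66, 86, 106
n = 130, Σfm = 10040, mean = 77.2308
Σfm² = 829800
Σf(m − x̄)² = Σfm² − (Σfm)²/n = 829800 − 10040²/130 = 54403.0769
Population variance = 54403.0769 / 130 = 418.4852
Standard deviation = √418.4852 = 20.4569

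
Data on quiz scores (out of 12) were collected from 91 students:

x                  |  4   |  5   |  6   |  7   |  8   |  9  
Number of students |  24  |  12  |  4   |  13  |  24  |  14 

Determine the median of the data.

7

Cumulative frequencies: 24, 36, 40, 53, 77, 91
n = 91, so the median is the value in position (n+1)/2 = 46.
Position 46 falls at value 7.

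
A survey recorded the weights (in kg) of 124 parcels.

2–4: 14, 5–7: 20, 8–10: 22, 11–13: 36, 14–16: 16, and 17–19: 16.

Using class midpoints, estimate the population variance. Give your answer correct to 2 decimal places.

Midpoints: 3, 6, 9, 12, 15, 18
n = 124, Σfm = 1320, mean = 10.6452
Σfm² = 16596
Σf(m − x̄)² = Σfm² − (Σfm)²/n = 16596 − 1320²/124 = 2544.3871
Population variance = 2544.3871 / 124 = 20.5193

20.52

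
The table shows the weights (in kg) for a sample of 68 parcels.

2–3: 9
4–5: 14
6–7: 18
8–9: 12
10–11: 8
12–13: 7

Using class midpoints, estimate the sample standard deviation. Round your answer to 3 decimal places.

Midpoints: 2.5, 4.5, 6.5, 8.5, 10.5, 12.5
n = 68, Σfm = 476, mean = 7.0000
Σfm² = 3943
Σf(m − x̄)² = Σfm² − (Σfm)²/n = 3943 − 476²/68 = 611.0000
Sample variance = 611.0000 / 67 = 9.1194
Standard deviation = √9.1194 = 3.0198

3.020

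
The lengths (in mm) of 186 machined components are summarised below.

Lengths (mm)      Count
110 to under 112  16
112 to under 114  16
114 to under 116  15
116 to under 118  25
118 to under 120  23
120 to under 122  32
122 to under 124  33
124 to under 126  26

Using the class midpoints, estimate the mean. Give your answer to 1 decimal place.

Midpoints: 111, 113, 115, 117, 119, 121, 123, 125
Σfm = 16×111 + 16×113 + 15×115 + 25×117 + 23×119 + 32×121 + 33×123 + 26×125 = 22152
n = Σf = 186
Mean = 22152 / 186 = 119.0968

119.1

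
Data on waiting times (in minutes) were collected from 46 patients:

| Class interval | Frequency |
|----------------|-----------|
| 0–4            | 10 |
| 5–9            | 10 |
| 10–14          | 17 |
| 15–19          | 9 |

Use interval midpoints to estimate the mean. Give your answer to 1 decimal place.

Midpoints: 2, 7, 12, 17
Σfm = 10×2 + 10×7 + 17×12 + 9×17 = 447
n = Σf = 46
Mean = 447 / 46 = 9.7174

9.7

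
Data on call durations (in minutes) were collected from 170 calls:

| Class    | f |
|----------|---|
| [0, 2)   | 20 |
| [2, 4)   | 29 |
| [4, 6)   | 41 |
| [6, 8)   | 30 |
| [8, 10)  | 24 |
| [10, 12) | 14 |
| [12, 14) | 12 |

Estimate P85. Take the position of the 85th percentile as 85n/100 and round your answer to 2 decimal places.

10.07

Cumulative frequencies: 20, 49, 90, 120, 144, 158, 170
n = 170; position = 85n/100 = 144.5.
This falls in the class [10, 12): L = 10, F = 144, f = 14, h = 2.
85th percentile ≈ 10 + ((144.5 − 144) / 14) × 2 = 10.0714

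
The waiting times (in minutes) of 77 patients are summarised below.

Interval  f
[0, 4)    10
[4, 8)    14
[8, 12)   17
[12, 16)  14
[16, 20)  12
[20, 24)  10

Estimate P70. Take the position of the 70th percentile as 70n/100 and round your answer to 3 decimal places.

15.686

Cumulative frequencies: 10, 24, 41, 55, 67, 77
n = 77; position = 70n/100 = 53.9.
This falls in the class [12, 16): L = 12, F = 41, f = 14, h = 4.
70th percentile ≈ 12 + ((53.9 − 41) / 14) × 4 = 15.6857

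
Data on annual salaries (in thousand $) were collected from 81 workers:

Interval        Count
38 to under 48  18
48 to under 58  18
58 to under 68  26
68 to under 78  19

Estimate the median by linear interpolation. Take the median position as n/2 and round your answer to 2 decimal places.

Cumulative frequencies: 18, 36, 62, 81
n = 81; position = n/2 = 40.5.
This falls in the class 58 to under 68: L = 58, F = 36, f = 26, h = 10.
Median ≈ 58 + ((40.5 − 36) / 26) × 10 = 59.7308

59.73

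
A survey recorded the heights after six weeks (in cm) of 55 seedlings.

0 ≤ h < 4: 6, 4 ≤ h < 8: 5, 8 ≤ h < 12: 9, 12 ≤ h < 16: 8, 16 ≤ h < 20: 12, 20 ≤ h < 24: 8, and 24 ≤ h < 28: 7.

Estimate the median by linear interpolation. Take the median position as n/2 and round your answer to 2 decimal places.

15.75

Cumulative frequencies: 6, 11, 20, 28, 40, 48, 55
n = 55; position = n/2 = 27.5.
This falls in the class 12 ≤ h < 16: L = 12, F = 20, f = 8, h = 4.
Median ≈ 12 + ((27.5 − 20) / 8) × 4 = 15.7500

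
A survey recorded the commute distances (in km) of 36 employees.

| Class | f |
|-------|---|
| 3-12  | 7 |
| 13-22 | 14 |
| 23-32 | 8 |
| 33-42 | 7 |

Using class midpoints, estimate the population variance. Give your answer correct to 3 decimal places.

Midpoints: 7.5, 17.5, 27.5, 37.5
n = 36, Σfm = 780, mean = 21.6667
Σfm² = 20575
Σf(m − x̄)² = Σfm² − (Σfm)²/n = 20575 − 780²/36 = 3675.0000
Population variance = 3675.0000 / 36 = 102.0833

102.083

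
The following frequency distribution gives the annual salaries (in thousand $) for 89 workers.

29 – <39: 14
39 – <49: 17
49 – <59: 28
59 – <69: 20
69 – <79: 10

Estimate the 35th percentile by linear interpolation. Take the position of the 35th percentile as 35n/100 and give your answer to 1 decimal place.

49.1

Cumulative frequencies: 14, 31, 59, 79, 89
n = 89; position = 35n/100 = 31.15.
This falls in the class 49 – <59: L = 49, F = 31, f = 28, h = 10.
35th percentile ≈ 49 + ((31.15 − 31) / 28) × 10 = 49.0536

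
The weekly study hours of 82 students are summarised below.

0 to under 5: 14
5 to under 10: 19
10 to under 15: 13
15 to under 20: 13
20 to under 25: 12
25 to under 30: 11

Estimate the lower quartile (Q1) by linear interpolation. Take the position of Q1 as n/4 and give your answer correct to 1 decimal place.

6.7

Cumulative frequencies: 14, 33, 46, 59, 71, 82
n = 82; position = n/4 = 20.5.
This falls in the class 5 to under 10: L = 5, F = 14, f = 19, h = 5.
Lower quartile ≈ 5 + ((20.5 − 14) / 19) × 5 = 6.7105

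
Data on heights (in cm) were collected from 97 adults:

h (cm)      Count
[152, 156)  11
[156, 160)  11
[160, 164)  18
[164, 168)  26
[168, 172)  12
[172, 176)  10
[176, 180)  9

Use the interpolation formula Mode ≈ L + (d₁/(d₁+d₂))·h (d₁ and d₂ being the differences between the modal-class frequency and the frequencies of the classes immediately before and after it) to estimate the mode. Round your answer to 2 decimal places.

Modal class: [164, 168) (highest frequency 26).
d₁ = 26 − 18 = 8, d₂ = 26 − 12 = 14
Mode ≈ 164 + (8/(8+14)) × 4 = 164 + 1.4545 = 165.4545

165.45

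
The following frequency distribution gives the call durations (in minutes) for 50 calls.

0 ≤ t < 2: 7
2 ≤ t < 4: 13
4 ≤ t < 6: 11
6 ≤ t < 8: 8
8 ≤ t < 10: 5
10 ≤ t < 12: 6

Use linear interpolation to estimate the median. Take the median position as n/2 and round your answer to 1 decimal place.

Cumulative frequencies: 7, 20, 31, 39, 44, 50
n = 50; position = n/2 = 25.
This falls in the class 4 ≤ t < 6: L = 4, F = 20, f = 11, h = 2.
Median ≈ 4 + ((25 − 20) / 11) × 2 = 4.9091

4.9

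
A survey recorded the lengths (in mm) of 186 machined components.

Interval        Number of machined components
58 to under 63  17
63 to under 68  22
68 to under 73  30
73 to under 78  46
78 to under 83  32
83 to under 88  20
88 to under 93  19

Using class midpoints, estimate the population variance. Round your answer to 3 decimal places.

Midpoints: 60.5, 65.5, 70.5, 75.5, 80.5, 85.5, 90.5
n = 186, Σfm = 14063, mean = 75.6075
Σfm² = 1077116.5
Σf(m − x̄)² = Σfm² − (Σfm)²/n = 1077116.5 − 14063²/186 = 13847.8495
Population variance = 13847.8495 / 186 = 74.4508

74.451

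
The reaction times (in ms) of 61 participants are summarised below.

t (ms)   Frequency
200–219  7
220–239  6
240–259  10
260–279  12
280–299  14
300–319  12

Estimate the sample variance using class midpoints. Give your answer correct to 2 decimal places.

1057.27

Midpoints: 209.5, 229.5, 249.5, 269.5, 289.5, 309.5
n = 61, Σfm = 16339.5, mean = 267.8607
Σfm² = 4440145.25
Σf(m − x̄)² = Σfm² − (Σfm)²/n = 4440145.25 − 16339.5²/61 = 63436.0656
Sample variance = 63436.0656 / 60 = 1057.2678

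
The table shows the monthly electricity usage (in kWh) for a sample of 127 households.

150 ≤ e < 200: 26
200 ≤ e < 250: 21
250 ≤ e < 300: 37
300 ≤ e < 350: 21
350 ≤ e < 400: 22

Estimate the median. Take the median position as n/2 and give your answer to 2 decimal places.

Cumulative frequencies: 26, 47, 84, 105, 127
n = 127; position = n/2 = 63.5.
This falls in the class 250 ≤ e < 300: L = 250, F = 47, f = 37, h = 50.
Median ≈ 250 + ((63.5 − 47) / 37) × 50 = 272.2973

272.30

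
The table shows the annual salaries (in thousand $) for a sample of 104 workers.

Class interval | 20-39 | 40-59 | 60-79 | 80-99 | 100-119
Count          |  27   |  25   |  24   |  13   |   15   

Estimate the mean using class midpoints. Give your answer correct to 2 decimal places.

62.58

Midpoints: 29.5, 49.5, 69.5, 89.5, 109.5
Σfm = 27×29.5 + 25×49.5 + 24×69.5 + 13×89.5 + 15×109.5 = 6508
n = Σf = 104
Mean = 6508 / 104 = 62.5769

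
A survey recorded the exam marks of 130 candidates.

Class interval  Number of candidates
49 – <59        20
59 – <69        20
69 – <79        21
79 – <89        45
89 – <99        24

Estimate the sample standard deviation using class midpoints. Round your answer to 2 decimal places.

Midpoints: 54, 64, 74, 84, 94
n = 130, Σfm = 9950, mean = 76.5385
Σfm² = 784820
Σf(m − x̄)² = Σfm² − (Σfm)²/n = 784820 − 9950²/130 = 23262.3077
Sample variance = 23262.3077 / 129 = 180.3280
Standard deviation = √180.3280 = 13.4286

13.43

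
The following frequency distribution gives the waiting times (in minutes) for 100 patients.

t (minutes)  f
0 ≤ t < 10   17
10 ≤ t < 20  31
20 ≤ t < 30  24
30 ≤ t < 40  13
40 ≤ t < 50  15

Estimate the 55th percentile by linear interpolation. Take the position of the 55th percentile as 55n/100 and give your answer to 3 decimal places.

22.917

Cumulative frequencies: 17, 48, 72, 85, 100
n = 100; position = 55n/100 = 55.
This falls in the class 20 ≤ t < 30: L = 20, F = 48, f = 24, h = 10.
55th percentile ≈ 20 + ((55 − 48) / 24) × 10 = 22.9167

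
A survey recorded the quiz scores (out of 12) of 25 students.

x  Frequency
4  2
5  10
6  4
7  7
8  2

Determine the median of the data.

Cumulative frequencies: 2, 12, 16, 23, 25
n = 25, so the median is the value in position (n+1)/2 = 13.
Position 13 falls at value 6.

6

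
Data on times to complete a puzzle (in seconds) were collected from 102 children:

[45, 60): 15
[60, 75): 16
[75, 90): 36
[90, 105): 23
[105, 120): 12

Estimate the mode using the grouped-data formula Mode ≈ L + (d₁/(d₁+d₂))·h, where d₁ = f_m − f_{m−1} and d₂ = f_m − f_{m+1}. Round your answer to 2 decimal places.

Modal class: [75, 90) (highest frequency 36).
d₁ = 36 − 16 = 20, d₂ = 36 − 23 = 13
Mode ≈ 75 + (20/(20+13)) × 15 = 75 + 9.0909 = 84.0909

84.09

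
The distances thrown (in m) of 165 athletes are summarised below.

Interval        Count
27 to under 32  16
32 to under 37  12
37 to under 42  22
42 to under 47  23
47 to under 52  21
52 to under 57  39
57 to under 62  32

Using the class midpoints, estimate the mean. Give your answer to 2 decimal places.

Midpoints: 29.5, 34.5, 39.5, 44.5, 49.5, 54.5, 59.5
Σfm = 16×29.5 + 12×34.5 + 22×39.5 + 23×44.5 + 21×49.5 + 39×54.5 + 32×59.5 = 7847.5
n = Σf = 165
Mean = 7847.5 / 165 = 47.5606

47.56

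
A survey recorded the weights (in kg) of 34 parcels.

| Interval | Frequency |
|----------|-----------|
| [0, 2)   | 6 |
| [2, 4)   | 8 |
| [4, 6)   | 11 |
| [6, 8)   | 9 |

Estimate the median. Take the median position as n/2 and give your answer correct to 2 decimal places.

Cumulative frequencies: 6, 14, 25, 34
n = 34; position = n/2 = 17.
This falls in the class [4, 6): L = 4, F = 14, f = 11, h = 2.
Median ≈ 4 + ((17 − 14) / 11) × 2 = 4.5455

4.55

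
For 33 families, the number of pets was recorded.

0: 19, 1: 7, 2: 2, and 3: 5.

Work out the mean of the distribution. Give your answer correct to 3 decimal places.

0.788

Values: 0, 1, 2, 3
Σfx = 19×0 + 7×1 + 2×2 + 5×3 = 26
n = Σf = 33
Mean = 26 / 33 = 0.7879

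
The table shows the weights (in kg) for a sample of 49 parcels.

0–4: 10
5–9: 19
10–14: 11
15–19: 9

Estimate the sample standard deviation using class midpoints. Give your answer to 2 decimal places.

Midpoints: 2, 7, 12, 17
n = 49, Σfm = 438, mean = 8.9388
Σfm² = 5156
Σf(m − x̄)² = Σfm² − (Σfm)²/n = 5156 − 438²/49 = 1240.8163
Sample variance = 1240.8163 / 48 = 25.8503
Standard deviation = √25.8503 = 5.0843

5.08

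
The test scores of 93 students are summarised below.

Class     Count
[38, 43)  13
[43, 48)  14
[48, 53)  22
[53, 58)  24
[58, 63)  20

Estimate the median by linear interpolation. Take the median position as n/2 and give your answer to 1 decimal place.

52.4

Cumulative frequencies: 13, 27, 49, 73, 93
n = 93; position = n/2 = 46.5.
This falls in the class [48, 53): L = 48, F = 27, f = 22, h = 5.
Median ≈ 48 + ((46.5 − 27) / 22) × 5 = 52.4318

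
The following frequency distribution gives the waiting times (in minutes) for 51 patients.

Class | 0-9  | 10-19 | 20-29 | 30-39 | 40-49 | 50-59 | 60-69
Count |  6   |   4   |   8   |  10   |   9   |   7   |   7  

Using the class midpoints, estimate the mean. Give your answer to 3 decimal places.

Midpoints: 4.5, 14.5, 24.5, 34.5, 44.5, 54.5, 64.5
Σfm = 6×4.5 + 4×14.5 + 8×24.5 + 10×34.5 + 9×44.5 + 7×54.5 + 7×64.5 = 1859.5
n = Σf = 51
Mean = 1859.5 / 51 = 36.4608

36.461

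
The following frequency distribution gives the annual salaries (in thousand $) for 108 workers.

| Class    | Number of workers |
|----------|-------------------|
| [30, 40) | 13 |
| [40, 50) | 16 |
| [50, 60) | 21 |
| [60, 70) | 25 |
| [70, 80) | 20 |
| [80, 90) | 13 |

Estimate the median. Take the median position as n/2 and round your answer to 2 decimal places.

Cumulative frequencies: 13, 29, 50, 75, 95, 108
n = 108; position = n/2 = 54.
This falls in the class [60, 70): L = 60, F = 50, f = 25, h = 10.
Median ≈ 60 + ((54 − 50) / 25) × 10 = 61.6000

61.60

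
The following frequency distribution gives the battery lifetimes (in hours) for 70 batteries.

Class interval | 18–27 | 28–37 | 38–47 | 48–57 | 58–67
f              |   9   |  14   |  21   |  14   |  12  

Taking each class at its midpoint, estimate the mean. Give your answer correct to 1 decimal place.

Midpoints: 22.5, 32.5, 42.5, 52.5, 62.5
Σfm = 9×22.5 + 14×32.5 + 21×42.5 + 14×52.5 + 12×62.5 = 3035
n = Σf = 70
Mean = 3035 / 70 = 43.3571

43.4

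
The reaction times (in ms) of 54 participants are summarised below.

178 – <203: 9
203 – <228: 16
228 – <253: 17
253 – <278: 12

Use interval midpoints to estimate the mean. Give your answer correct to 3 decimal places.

230.315

Midpoints: 190.5, 215.5, 240.5, 265.5
Σfm = 9×190.5 + 16×215.5 + 17×240.5 + 12×265.5 = 12437
n = Σf = 54
Mean = 12437 / 54 = 230.3148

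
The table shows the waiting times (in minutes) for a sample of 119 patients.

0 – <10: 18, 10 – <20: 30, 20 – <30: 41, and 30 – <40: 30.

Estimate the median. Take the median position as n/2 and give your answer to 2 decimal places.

22.80

Cumulative frequencies: 18, 48, 89, 119
n = 119; position = n/2 = 59.5.
This falls in the class 20 – <30: L = 20, F = 48, f = 41, h = 10.
Median ≈ 20 + ((59.5 − 48) / 41) × 10 = 22.8049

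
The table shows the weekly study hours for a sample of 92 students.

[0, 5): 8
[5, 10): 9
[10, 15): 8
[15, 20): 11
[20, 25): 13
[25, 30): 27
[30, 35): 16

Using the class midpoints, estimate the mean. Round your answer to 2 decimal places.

Midpoints: 2.5, 7.5, 12.5, 17.5, 22.5, 27.5, 32.5
Σfm = 8×2.5 + 9×7.5 + 8×12.5 + 11×17.5 + 13×22.5 + 27×27.5 + 16×32.5 = 1935
n = Σf = 92
Mean = 1935 / 92 = 21.0326

21.03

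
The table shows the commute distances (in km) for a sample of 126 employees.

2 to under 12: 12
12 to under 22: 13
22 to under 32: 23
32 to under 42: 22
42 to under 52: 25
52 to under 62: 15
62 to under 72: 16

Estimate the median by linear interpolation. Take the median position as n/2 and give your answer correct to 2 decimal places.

Cumulative frequencies: 12, 25, 48, 70, 95, 110, 126
n = 126; position = n/2 = 63.
This falls in the class 32 to under 42: L = 32, F = 48, f = 22, h = 10.
Median ≈ 32 + ((63 − 48) / 22) × 10 = 38.8182

38.82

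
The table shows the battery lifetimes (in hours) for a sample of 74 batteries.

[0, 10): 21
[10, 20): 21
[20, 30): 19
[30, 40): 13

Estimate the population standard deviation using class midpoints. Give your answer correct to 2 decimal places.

Midpoints: 5, 15, 25, 35
n = 74, Σfm = 1350, mean = 18.2432
Σfm² = 33050
Σf(m − x̄)² = Σfm² − (Σfm)²/n = 33050 − 1350²/74 = 8421.6216
Population variance = 8421.6216 / 74 = 113.8057
Standard deviation = √113.8057 = 10.6680

10.67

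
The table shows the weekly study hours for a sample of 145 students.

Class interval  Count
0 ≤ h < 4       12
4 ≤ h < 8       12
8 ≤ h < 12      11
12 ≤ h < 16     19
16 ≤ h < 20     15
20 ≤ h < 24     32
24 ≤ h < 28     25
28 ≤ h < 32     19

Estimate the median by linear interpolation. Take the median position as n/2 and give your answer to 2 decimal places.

20.44

Cumulative frequencies: 12, 24, 35, 54, 69, 101, 126, 145
n = 145; position = n/2 = 72.5.
This falls in the class 20 ≤ h < 24: L = 20, F = 69, f = 32, h = 4.
Median ≈ 20 + ((72.5 − 69) / 32) × 4 = 20.4375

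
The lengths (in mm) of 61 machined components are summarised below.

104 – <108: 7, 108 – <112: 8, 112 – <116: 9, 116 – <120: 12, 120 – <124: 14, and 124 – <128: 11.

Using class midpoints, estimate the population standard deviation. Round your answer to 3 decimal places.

Midpoints: 106, 110, 114, 118, 122, 126
n = 61, Σfm = 7158, mean = 117.3443
Σfm² = 842516
Σf(m − x̄)² = Σfm² − (Σfm)²/n = 842516 − 7158²/61 = 2565.7705
Population variance = 2565.7705 / 61 = 42.0618
Standard deviation = √42.0618 = 6.4855

6.486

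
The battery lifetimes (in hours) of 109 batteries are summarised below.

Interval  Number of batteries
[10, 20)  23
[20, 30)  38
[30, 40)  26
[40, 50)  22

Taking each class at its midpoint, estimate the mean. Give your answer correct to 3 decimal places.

29.312

Midpoints: 15, 25, 35, 45
Σfm = 23×15 + 38×25 + 26×35 + 22×45 = 3195
n = Σf = 109
Mean = 3195 / 109 = 29.3119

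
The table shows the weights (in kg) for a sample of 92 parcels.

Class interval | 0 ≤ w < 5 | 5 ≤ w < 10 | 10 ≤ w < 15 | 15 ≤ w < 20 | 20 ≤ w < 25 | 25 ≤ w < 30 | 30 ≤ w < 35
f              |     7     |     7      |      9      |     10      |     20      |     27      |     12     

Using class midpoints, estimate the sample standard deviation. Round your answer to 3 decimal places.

8.905

Midpoints: 2.5, 7.5, 12.5, 17.5, 22.5, 27.5, 32.5
n = 92, Σfm = 1940, mean = 21.0870
Σfm² = 48125
Σf(m − x̄)² = Σfm² − (Σfm)²/n = 48125 − 1940²/92 = 7216.3043
Sample variance = 7216.3043 / 91 = 79.3000
Standard deviation = √79.3000 = 8.9051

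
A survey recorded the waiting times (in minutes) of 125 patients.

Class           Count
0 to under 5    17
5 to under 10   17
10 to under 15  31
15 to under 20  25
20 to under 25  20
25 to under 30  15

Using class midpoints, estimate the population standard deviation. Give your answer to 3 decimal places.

Midpoints: 2.5, 7.5, 12.5, 17.5, 22.5, 27.5
n = 125, Σfm = 1857.5, mean = 14.8600
Σfm² = 35031.25
Σf(m − x̄)² = Σfm² − (Σfm)²/n = 35031.25 − 1857.5²/125 = 7428.8000
Population variance = 7428.8000 / 125 = 59.4304
Standard deviation = √59.4304 = 7.7091

7.709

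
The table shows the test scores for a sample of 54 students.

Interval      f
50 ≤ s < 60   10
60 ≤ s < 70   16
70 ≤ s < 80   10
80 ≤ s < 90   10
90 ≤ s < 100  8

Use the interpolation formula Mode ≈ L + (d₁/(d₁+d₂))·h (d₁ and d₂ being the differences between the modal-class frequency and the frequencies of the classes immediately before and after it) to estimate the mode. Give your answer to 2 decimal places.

65.00

Modal class: 60 ≤ s < 70 (highest frequency 16).
d₁ = 16 − 10 = 6, d₂ = 16 − 10 = 6
Mode ≈ 60 + (6/(6+6)) × 10 = 60 + 5.0000 = 65.0000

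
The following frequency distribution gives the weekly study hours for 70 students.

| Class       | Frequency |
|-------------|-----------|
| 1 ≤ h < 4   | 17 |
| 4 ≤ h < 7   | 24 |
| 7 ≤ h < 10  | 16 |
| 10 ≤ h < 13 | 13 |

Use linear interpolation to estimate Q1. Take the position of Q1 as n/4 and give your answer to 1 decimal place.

Cumulative frequencies: 17, 41, 57, 70
n = 70; position = n/4 = 17.5.
This falls in the class 4 ≤ h < 7: L = 4, F = 17, f = 24, h = 3.
Lower quartile ≈ 4 + ((17.5 − 17) / 24) × 3 = 4.0625

4.1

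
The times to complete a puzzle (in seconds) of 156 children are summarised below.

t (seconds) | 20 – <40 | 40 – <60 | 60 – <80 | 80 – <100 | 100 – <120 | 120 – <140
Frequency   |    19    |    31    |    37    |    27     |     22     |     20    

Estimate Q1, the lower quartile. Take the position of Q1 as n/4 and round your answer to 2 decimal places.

Cumulative frequencies: 19, 50, 87, 114, 136, 156
n = 156; position = n/4 = 39.
This falls in the class 40 – <60: L = 40, F = 19, f = 31, h = 20.
Lower quartile ≈ 40 + ((39 − 19) / 31) × 20 = 52.9032

52.90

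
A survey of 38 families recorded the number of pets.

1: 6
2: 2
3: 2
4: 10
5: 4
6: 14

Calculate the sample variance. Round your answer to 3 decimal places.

Values: 1, 2, 3, 4, 5, 6
n = 38, Σfx = 160, mean = 4.2105
Σfx² = 796
Σf(x − x̄)² = Σfx² − (Σfx)²/n = 796 − 160²/38 = 122.3158
Sample variance = 122.3158 / 37 = 3.3058

3.306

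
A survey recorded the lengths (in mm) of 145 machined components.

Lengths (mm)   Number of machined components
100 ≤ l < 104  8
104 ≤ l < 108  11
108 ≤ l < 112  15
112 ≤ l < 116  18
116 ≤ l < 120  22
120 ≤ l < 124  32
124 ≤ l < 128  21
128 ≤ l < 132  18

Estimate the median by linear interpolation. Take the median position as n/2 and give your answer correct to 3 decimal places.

119.727

Cumulative frequencies: 8, 19, 34, 52, 74, 106, 127, 145
n = 145; position = n/2 = 72.5.
This falls in the class 116 ≤ l < 120: L = 116, F = 52, f = 22, h = 4.
Median ≈ 116 + ((72.5 − 52) / 22) × 4 = 119.7273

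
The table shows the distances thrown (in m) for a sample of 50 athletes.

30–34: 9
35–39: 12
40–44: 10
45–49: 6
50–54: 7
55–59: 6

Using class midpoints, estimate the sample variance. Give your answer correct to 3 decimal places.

Midpoints: 32, 37, 42, 47, 52, 57
n = 50, Σfm = 2140, mean = 42.8000
Σfm² = 94960
Σf(m − x̄)² = Σfm² − (Σfm)²/n = 94960 − 2140²/50 = 3368.0000
Sample variance = 3368.0000 / 49 = 68.7347

68.735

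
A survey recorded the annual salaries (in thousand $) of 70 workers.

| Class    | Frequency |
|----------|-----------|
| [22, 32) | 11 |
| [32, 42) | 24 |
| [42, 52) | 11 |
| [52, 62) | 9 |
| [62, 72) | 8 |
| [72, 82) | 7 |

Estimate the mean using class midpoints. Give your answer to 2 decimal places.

47.00

Midpoints: 27, 37, 47, 57, 67, 77
Σfm = 11×27 + 24×37 + 11×47 + 9×57 + 8×67 + 7×77 = 3290
n = Σf = 70
Mean = 3290 / 70 = 47.0000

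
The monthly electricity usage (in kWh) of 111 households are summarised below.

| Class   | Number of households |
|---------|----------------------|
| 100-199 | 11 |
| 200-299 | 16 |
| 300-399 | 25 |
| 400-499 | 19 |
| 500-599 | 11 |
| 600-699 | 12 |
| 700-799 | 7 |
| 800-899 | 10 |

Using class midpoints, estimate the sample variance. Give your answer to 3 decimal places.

Midpoints: 149.5, 249.5, 349.5, 449.5, 549.5, 649.5, 749.5, 849.5
n = 111, Σfm = 50494.5, mean = 454.9054
Σfm² = 27666977.75
Σf(m − x̄)² = Σfm² − (Σfm)²/n = 27666977.75 − 50494.5²/111 = 4696756.7568
Sample variance = 4696756.7568 / 110 = 42697.7887

42697.789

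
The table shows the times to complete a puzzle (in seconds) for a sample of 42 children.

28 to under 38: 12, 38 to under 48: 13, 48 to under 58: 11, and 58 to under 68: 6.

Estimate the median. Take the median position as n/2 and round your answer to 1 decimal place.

44.9

Cumulative frequencies: 12, 25, 36, 42
n = 42; position = n/2 = 21.
This falls in the class 38 to under 48: L = 38, F = 12, f = 13, h = 10.
Median ≈ 38 + ((21 − 12) / 13) × 10 = 44.9231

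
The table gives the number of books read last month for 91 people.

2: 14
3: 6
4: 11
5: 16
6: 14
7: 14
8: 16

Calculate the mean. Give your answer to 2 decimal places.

Values: 2, 3, 4, 5, 6, 7, 8
Σfx = 14×2 + 6×3 + 11×4 + 16×5 + 14×6 + 14×7 + 16×8 = 480
n = Σf = 91
Mean = 480 / 91 = 5.2747

5.27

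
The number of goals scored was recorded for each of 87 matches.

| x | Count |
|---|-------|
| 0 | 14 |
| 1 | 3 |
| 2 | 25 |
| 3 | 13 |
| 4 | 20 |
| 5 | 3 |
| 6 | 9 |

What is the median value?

Cumulative frequencies: 14, 17, 42, 55, 75, 78, 87
n = 87, so the median is the value in position (n+1)/2 = 44.
Position 44 falls at value 3.

3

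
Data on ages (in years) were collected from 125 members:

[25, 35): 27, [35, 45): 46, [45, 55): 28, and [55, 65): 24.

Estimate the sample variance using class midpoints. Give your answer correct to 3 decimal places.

Midpoints: 30, 40, 50, 60
n = 125, Σfm = 5490, mean = 43.9200
Σfm² = 254300
Σf(m − x̄)² = Σfm² − (Σfm)²/n = 254300 − 5490²/125 = 13179.2000
Sample variance = 13179.2000 / 124 = 106.2839

106.284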